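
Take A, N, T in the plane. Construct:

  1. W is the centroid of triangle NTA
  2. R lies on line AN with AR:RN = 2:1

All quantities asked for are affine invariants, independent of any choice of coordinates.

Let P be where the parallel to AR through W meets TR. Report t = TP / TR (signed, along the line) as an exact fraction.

Choose coordinates A = (0, 0), N = (1, 0), T = (0, 1).
1. W is the centroid of triangle NTA ⇒ W = (1/3, 1/3)
2. R lies on line AN with AR:RN = 2:1 ⇒ R = (2/3, 0)
through W parallel to AR: direction (2/3, 0); meets TR at P = (4/9, 1/3)
P = T + t·(R−T) with t = 2/3

t = 2/3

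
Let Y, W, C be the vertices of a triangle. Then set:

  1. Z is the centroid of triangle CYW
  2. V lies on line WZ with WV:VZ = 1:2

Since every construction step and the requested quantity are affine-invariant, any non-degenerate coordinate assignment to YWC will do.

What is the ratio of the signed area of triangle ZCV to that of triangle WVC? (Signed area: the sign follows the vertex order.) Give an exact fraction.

Assign Y = (0, 0), W = (1, 0), C = (0, 1) — the answer is frame-independent, so this choice is without loss of generality.
1. Z is the centroid of triangle CYW ⇒ Z = (1/3, 1/3)
2. V lies on line WZ with WV:VZ = 1:2 ⇒ V = (7/9, 1/9)
2·[ZCV] = -2/9, 2·[WVC] = -1/9
[ZCV]:[WVC] = -2/9:-1/9 = 2

[ZCV]:[WVC] = 2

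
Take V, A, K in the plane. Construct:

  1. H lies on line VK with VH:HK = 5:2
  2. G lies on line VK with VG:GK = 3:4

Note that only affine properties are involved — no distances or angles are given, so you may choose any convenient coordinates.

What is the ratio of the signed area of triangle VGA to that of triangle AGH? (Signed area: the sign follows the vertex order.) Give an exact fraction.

[VGA]:[AGH] = 3/2

Set V = (0, 0), A = (1, 0), K = (0, 1); any affine frame gives the same invariant.
1. H lies on line VK with VH:HK = 5:2 ⇒ H = (0, 5/7)
2. G lies on line VK with VG:GK = 3:4 ⇒ G = (0, 3/7)
2·[VGA] = -3/7, 2·[AGH] = -2/7
[VGA]:[AGH] = -3/7:-2/7 = 3/2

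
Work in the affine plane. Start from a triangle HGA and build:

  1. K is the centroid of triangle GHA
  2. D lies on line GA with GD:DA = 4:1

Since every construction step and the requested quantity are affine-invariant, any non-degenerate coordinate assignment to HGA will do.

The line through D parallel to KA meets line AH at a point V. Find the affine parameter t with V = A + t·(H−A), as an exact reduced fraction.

Choose coordinates H = (0, 0), G = (1, 0), A = (0, 1).
1. K is the centroid of triangle GHA ⇒ K = (1/3, 1/3)
2. D lies on line GA with GD:DA = 4:1 ⇒ D = (1/5, 4/5)
through D parallel to KA: direction (-1/3, 2/3); meets AH at V = (0, 6/5)
V = A + t·(H−A) with t = -1/5

t = -1/5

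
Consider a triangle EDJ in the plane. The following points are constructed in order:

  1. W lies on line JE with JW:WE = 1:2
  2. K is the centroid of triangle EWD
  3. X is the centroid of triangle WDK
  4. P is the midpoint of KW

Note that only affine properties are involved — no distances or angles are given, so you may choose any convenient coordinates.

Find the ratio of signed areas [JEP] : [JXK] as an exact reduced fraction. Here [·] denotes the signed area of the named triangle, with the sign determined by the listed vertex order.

Work in coordinates with E = (0, 0), D = (1, 0), J = (0, 1).
1. W lies on line JE with JW:WE = 1:2 ⇒ W = (0, 2/3)
2. K is the centroid of triangle EWD ⇒ K = (1/3, 2/9)
3. X is the centroid of triangle WDK ⇒ X = (4/9, 8/27)
4. P is the midpoint of KW ⇒ P = (1/6, 4/9)
2·[JEP] = 1/6, 2·[JXK] = -1/9
[JEP]:[JXK] = 1/6:-1/9 = -3/2

[JEP]:[JXK] = -3/2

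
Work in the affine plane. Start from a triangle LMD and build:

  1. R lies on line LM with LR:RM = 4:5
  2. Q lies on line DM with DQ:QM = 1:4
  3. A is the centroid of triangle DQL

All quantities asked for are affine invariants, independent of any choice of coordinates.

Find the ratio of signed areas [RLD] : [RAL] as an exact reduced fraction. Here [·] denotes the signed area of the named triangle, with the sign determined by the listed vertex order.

[RLD]:[RAL] = -5/3

Assign L = (0, 0), M = (1, 0), D = (0, 1) — the answer is frame-independent, so this choice is without loss of generality.
1. R lies on line LM with LR:RM = 4:5 ⇒ R = (4/9, 0)
2. Q lies on line DM with DQ:QM = 1:4 ⇒ Q = (1/5, 4/5)
3. A is the centroid of triangle DQL ⇒ A = (1/15, 3/5)
2·[RLD] = -4/9, 2·[RAL] = 4/15
[RLD]:[RAL] = -4/9:4/15 = -5/3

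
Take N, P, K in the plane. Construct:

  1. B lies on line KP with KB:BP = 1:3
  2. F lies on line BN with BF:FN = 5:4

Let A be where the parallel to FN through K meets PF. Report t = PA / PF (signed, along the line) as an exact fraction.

Assign N = (0, 0), P = (1, 0), K = (0, 1) — the answer is frame-independent, so this choice is without loss of generality.
1. B lies on line KP with KB:BP = 1:3 ⇒ B = (1/4, 3/4)
2. F lies on line BN with BF:FN = 5:4 ⇒ F = (1/9, 1/3)
through K parallel to FN: direction (-1/9, -1/3); meets PF at A = (-5/27, 4/9)
A = P + t·(F−P) with t = 4/3

t = 4/3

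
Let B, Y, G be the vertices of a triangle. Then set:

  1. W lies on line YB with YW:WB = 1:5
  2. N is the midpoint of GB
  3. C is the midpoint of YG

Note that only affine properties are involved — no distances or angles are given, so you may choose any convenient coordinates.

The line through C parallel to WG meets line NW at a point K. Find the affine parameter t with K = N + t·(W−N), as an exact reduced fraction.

t = 6/5

Choose coordinates B = (0, 0), Y = (1, 0), G = (0, 1).
1. W lies on line YB with YW:WB = 1:5 ⇒ W = (5/6, 0)
2. N is the midpoint of GB ⇒ N = (0, 1/2)
3. C is the midpoint of YG ⇒ C = (1/2, 1/2)
through C parallel to WG: direction (-5/6, 1); meets NW at K = (1, -1/10)
K = N + t·(W−N) with t = 6/5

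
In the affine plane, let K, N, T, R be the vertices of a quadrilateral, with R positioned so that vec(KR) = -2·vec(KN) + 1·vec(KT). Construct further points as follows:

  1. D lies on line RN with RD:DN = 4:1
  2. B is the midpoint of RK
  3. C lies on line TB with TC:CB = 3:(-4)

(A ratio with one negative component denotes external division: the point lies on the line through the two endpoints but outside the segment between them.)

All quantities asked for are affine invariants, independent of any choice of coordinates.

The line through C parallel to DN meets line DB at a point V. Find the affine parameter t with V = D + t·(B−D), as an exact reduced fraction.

t = -19

Assign K = (0, 0), N = (1, 0), T = (0, 1), R = (-2, 1) — the answer is frame-independent, so this choice is without loss of generality.
1. D lies on line RN with RD:DN = 4:1 ⇒ D = (2/5, 1/5)
2. B is the midpoint of RK ⇒ B = (-1, 1/2)
3. C lies on line TB with TC:CB = 3:(-4) ⇒ C = (3, 5/2)
through C parallel to DN: direction (3/5, -1/5); meets DB at V = (27, -11/2)
V = D + t·(B−D) with t = -19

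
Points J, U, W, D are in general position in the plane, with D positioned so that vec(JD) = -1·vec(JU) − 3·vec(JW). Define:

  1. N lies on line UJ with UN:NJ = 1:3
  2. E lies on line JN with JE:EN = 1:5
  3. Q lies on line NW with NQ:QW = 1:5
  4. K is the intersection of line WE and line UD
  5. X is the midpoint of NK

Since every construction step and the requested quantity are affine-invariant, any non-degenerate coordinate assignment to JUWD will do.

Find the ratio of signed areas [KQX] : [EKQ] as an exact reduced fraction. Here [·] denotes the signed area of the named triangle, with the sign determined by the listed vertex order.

Set J = (0, 0), U = (1, 0), W = (0, 1), D = (-1, -3); any affine frame gives the same invariant.
1. N lies on line UJ with UN:NJ = 1:3 ⇒ N = (3/4, 0)
2. E lies on line JN with JE:EN = 1:5 ⇒ E = (1/8, 0)
3. Q lies on line NW with NQ:QW = 1:5 ⇒ Q = (5/8, 1/6)
4. K is the intersection of line WE and line UD ⇒ K = (5/19, -21/19)
5. X is the midpoint of NK ⇒ X = (77/152, -21/38)
2·[KQX] = -25/228, 2·[EKQ] = 175/304
[KQX]:[EKQ] = -25/228:175/304 = -4/21

[KQX]:[EKQ] = -4/21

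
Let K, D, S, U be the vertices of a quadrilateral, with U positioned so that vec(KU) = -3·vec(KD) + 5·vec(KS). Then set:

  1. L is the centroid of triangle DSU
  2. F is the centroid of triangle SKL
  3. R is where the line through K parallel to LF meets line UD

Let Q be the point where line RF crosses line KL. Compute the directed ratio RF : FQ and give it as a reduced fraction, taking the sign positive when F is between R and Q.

RF:FQ = -61/16

Choose coordinates K = (0, 0), D = (1, 0), S = (0, 1), U = (-3, 5).
1. L is the centroid of triangle DSU ⇒ L = (-2/3, 2)
2. F is the centroid of triangle SKL ⇒ F = (-2/9, 1)
3. R is where the line through K parallel to LF meets line UD ⇒ R = (-5/4, 45/16)
line RF meets KL at Q = (-30/61, 90/61)
F = R + t·(Q−R) with t = 61/45, so RF:FQ = 61/45:-16/45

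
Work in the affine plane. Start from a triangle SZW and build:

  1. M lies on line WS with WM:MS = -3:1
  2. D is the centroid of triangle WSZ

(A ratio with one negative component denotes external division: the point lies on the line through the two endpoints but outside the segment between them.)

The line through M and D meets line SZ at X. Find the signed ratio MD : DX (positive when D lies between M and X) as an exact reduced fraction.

Work in coordinates with S = (0, 0), Z = (1, 0), W = (0, 1).
1. M lies on line WS with WM:MS = -3:1 ⇒ M = (0, -1/2)
2. D is the centroid of triangle WSZ ⇒ D = (1/3, 1/3)
line MD meets SZ at X = (1/5, 0)
D = M + t·(X−M) with t = 5/3, so MD:DX = 5/3:-2/3

MD:DX = -5/2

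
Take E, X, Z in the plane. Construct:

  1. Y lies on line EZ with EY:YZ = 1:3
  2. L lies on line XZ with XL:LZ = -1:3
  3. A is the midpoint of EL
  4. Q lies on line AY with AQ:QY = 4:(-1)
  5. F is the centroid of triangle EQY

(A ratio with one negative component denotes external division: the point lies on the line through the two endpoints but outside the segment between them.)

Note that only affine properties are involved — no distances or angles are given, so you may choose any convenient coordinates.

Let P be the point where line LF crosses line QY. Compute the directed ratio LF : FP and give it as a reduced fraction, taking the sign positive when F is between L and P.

LF:FP = -4

Work in coordinates with E = (0, 0), X = (1, 0), Z = (0, 1).
1. Y lies on line EZ with EY:YZ = 1:3 ⇒ Y = (0, 1/4)
2. L lies on line XZ with XL:LZ = -1:3 ⇒ L = (3/2, -1/2)
3. A is the midpoint of EL ⇒ A = (3/4, -1/4)
4. Q lies on line AY with AQ:QY = 4:(-1) ⇒ Q = (-1/4, 5/12)
5. F is the centroid of triangle EQY ⇒ F = (-1/12, 2/9)
line LF meets QY at P = (5/16, 1/24)
F = L + t·(P−L) with t = 4/3, so LF:FP = 4/3:-1/3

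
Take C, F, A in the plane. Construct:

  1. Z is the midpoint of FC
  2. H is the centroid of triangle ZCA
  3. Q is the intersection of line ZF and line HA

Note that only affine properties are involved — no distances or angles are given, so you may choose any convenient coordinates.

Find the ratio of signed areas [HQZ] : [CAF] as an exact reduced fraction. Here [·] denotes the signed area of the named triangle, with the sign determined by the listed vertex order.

[HQZ]:[CAF] = -1/12

Set C = (0, 0), F = (1, 0), A = (0, 1); any affine frame gives the same invariant.
1. Z is the midpoint of FC ⇒ Z = (1/2, 0)
2. H is the centroid of triangle ZCA ⇒ H = (1/6, 1/3)
3. Q is the intersection of line ZF and line HA ⇒ Q = (1/4, 0)
2·[HQZ] = 1/12, 2·[CAF] = -1
[HQZ]:[CAF] = 1/12:-1 = -1/12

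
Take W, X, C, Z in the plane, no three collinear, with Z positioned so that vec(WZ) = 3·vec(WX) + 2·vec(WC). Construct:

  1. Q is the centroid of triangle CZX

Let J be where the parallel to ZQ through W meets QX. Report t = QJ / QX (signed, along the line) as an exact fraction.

t = 1/4

Work in coordinates with W = (0, 0), X = (1, 0), C = (0, 1), Z = (3, 2).
1. Q is the centroid of triangle CZX ⇒ Q = (4/3, 1)
through W parallel to ZQ: direction (-5/3, -1); meets QX at J = (5/4, 3/4)
J = Q + t·(X−Q) with t = 1/4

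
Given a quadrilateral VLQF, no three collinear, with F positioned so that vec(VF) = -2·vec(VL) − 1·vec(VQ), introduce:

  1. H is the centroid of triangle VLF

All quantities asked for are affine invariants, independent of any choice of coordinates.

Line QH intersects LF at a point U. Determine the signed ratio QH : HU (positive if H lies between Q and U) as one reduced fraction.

QH:HU = 11

Set V = (0, 0), L = (1, 0), Q = (0, 1), F = (-2, -1); any affine frame gives the same invariant.
1. H is the centroid of triangle VLF ⇒ H = (-1/3, -1/3)
line QH meets LF at U = (-4/11, -5/11)
H = Q + t·(U−Q) with t = 11/12, so QH:HU = 11/12:1/12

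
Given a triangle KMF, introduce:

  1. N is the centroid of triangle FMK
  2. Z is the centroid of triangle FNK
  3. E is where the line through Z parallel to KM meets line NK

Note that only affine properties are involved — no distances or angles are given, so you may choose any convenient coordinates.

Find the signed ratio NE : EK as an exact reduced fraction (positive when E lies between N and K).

NE:EK = -1/4

Assign K = (0, 0), M = (1, 0), F = (0, 1) — the answer is frame-independent, so this choice is without loss of generality.
1. N is the centroid of triangle FMK ⇒ N = (1/3, 1/3)
2. Z is the centroid of triangle FNK ⇒ Z = (1/9, 4/9)
3. E is where the line through Z parallel to KM meets line NK ⇒ E = (4/9, 4/9)
E = N + t·(K−N) with t = -1/3, so NE:EK = t:(1−t) = -1/3:4/3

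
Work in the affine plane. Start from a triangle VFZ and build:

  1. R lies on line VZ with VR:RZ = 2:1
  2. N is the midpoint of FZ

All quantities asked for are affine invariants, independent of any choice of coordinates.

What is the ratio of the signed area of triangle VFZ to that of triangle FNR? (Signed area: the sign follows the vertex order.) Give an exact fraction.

Assign V = (0, 0), F = (1, 0), Z = (0, 1) — the answer is frame-independent, so this choice is without loss of generality.
1. R lies on line VZ with VR:RZ = 2:1 ⇒ R = (0, 2/3)
2. N is the midpoint of FZ ⇒ N = (1/2, 1/2)
2·[VFZ] = 1, 2·[FNR] = 1/6
[VFZ]:[FNR] = 1:1/6 = 6

[VFZ]:[FNR] = 6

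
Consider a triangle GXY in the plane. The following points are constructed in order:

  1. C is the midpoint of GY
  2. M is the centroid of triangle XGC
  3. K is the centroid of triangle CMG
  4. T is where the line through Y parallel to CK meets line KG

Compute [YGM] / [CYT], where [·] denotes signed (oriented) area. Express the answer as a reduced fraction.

[YGM]:[CYT] = -3

Choose coordinates G = (0, 0), X = (1, 0), Y = (0, 1).
1. C is the midpoint of GY ⇒ C = (0, 1/2)
2. M is the centroid of triangle XGC ⇒ M = (1/3, 1/6)
3. K is the centroid of triangle CMG ⇒ K = (1/9, 2/9)
4. T is where the line through Y parallel to CK meets line KG ⇒ T = (2/9, 4/9)
2·[YGM] = 1/3, 2·[CYT] = -1/9
[YGM]:[CYT] = 1/3:-1/9 = -3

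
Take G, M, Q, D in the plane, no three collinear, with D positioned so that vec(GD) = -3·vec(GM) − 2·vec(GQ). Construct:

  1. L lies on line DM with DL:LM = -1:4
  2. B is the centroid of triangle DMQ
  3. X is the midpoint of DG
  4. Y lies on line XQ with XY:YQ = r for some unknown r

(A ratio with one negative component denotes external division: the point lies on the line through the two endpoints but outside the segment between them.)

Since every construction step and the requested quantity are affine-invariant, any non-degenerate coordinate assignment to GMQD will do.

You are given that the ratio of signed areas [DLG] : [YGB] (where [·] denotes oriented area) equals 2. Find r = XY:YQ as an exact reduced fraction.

r = 3/2

Assign G = (0, 0), M = (1, 0), Q = (0, 1), D = (-3, -2) — the answer is frame-independent, so this choice is without loss of generality.
1. L lies on line DM with DL:LM = -1:4 ⇒ L = (-13/3, -8/3)
2. B is the centroid of triangle DMQ ⇒ B = (-2/3, -1/3)
3. X is the midpoint of DG ⇒ X = (-3/2, -1)
4. With XY:YQ = r, write λ = r/(r+1) so Y = X + λ·(Q−X); Y is affine-linear in λ
Every point depending on Y is an affine combination of Y and λ-independent points, so each such coordinate is linear in λ; the λ² term in each signed area is a multiple of (Q−X)×(Q−X) = 0, so 2·[DLG] and 2·[YGB] are each linear in λ. Evaluating at λ=0 and λ=1:
  2·[DLG] = -2/3,   2·[YGB] = -5/6·λ + 1/6
So [DLG]:[YGB] = (-2/3) / (-5/6·λ + 1/6). Setting this equal to 2:
  -2/3 = 2·(-5/6·λ + 1/6)  ⇒  λ = 3/5
Then r = λ/(1−λ) = (3/5)/(2/5) = 3/2. Check: with r = 3/2, Y = (-3/5, 1/5) and [DLG]:[YGB] = 2 as required.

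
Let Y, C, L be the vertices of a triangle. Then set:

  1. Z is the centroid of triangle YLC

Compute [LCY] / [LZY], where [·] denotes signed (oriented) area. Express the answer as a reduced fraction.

Assign Y = (0, 0), C = (1, 0), L = (0, 1) — the answer is frame-independent, so this choice is without loss of generality.
1. Z is the centroid of triangle YLC ⇒ Z = (1/3, 1/3)
2·[LCY] = -1, 2·[LZY] = -1/3
[LCY]:[LZY] = -1:-1/3 = 3

[LCY]:[LZY] = 3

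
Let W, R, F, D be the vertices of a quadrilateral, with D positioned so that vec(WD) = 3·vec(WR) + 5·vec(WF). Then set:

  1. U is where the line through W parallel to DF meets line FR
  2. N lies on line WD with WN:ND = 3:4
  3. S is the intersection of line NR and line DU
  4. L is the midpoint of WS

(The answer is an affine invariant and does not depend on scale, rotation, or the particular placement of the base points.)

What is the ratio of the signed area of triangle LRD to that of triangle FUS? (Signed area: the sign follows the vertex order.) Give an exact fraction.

[LRD]:[FUS] = 200/51

Work in coordinates with W = (0, 0), R = (1, 0), F = (0, 1), D = (3, 5).
1. U is where the line through W parallel to DF meets line FR ⇒ U = (3/7, 4/7)
2. N lies on line WD with WN:ND = 3:4 ⇒ N = (9/7, 15/7)
3. S is the intersection of line NR and line DU ⇒ S = (33/26, 105/52)
4. L is the midpoint of WS ⇒ L = (33/52, 105/104)
2·[LRD] = 50/13, 2·[FUS] = 51/52
[LRD]:[FUS] = 50/13:51/52 = 200/51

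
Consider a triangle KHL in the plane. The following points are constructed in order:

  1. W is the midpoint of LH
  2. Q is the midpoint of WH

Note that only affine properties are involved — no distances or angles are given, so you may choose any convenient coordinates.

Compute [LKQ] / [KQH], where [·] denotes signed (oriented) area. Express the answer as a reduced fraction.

[LKQ]:[KQH] = -3

Set K = (0, 0), H = (1, 0), L = (0, 1); any affine frame gives the same invariant.
1. W is the midpoint of LH ⇒ W = (1/2, 1/2)
2. Q is the midpoint of WH ⇒ Q = (3/4, 1/4)
2·[LKQ] = 3/4, 2·[KQH] = -1/4
[LKQ]:[KQH] = 3/4:-1/4 = -3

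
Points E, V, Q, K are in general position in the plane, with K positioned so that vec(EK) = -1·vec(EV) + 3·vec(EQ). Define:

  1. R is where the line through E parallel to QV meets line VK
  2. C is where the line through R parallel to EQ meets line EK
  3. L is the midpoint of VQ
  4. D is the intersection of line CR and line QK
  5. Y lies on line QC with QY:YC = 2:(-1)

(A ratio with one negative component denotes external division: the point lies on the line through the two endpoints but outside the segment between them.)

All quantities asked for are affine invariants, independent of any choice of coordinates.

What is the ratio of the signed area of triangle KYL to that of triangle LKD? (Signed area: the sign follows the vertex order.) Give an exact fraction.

Work in coordinates with E = (0, 0), V = (1, 0), Q = (0, 1), K = (-1, 3).
1. R is where the line through E parallel to QV meets line VK ⇒ R = (3, -3)
2. C is where the line through R parallel to EQ meets line EK ⇒ C = (3, -9)
3. L is the midpoint of VQ ⇒ L = (1/2, 1/2)
4. D is the intersection of line CR and line QK ⇒ D = (3, -5)
5. Y lies on line QC with QY:YC = 2:(-1) ⇒ Y = (6, -19)
2·[KYL] = 31/2, 2·[LKD] = 2
[KYL]:[LKD] = 31/2:2 = 31/4

[KYL]:[LKD] = 31/4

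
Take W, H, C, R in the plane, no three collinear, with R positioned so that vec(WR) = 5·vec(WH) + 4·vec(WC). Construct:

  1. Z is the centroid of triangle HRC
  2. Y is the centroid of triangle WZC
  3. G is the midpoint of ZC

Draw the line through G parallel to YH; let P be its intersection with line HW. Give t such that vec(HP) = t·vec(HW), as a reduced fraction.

Assign W = (0, 0), H = (1, 0), C = (0, 1), R = (5, 4) — the answer is frame-independent, so this choice is without loss of generality.
1. Z is the centroid of triangle HRC ⇒ Z = (2, 5/3)
2. Y is the centroid of triangle WZC ⇒ Y = (2/3, 8/9)
3. G is the midpoint of ZC ⇒ G = (1, 4/3)
through G parallel to YH: direction (1/3, -8/9); meets HW at P = (3/2, 0)
P = H + t·(W−H) with t = -1/2

t = -1/2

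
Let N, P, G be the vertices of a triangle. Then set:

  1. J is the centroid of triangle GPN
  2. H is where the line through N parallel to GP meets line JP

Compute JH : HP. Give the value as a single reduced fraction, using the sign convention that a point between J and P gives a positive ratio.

JH:HP = -2/3

Work in coordinates with N = (0, 0), P = (1, 0), G = (0, 1).
1. J is the centroid of triangle GPN ⇒ J = (1/3, 1/3)
2. H is where the line through N parallel to GP meets line JP ⇒ H = (-1, 1)
H = J + t·(P−J) with t = -2, so JH:HP = t:(1−t) = -2:3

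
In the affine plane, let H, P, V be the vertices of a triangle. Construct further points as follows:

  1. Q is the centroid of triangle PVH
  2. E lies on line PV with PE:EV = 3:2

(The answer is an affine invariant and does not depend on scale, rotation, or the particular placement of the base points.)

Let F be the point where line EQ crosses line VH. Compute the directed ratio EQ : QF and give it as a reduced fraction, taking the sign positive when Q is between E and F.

EQ:QF = 1/5

Work in coordinates with H = (0, 0), P = (1, 0), V = (0, 1).
1. Q is the centroid of triangle PVH ⇒ Q = (1/3, 1/3)
2. E lies on line PV with PE:EV = 3:2 ⇒ E = (2/5, 3/5)
line EQ meets VH at F = (0, -1)
Q = E + t·(F−E) with t = 1/6, so EQ:QF = 1/6:5/6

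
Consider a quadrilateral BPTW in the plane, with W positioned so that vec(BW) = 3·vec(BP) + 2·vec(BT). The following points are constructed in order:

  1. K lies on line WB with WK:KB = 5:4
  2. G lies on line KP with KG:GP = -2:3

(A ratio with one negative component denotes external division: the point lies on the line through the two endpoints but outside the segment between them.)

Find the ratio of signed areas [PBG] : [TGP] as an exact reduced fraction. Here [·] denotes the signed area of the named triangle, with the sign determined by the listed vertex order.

Set B = (0, 0), P = (1, 0), T = (0, 1), W = (3, 2); any affine frame gives the same invariant.
1. K lies on line WB with WK:KB = 5:4 ⇒ K = (4/3, 8/9)
2. G lies on line KP with KG:GP = -2:3 ⇒ G = (2, 8/3)
2·[PBG] = -8/3, 2·[TGP] = -11/3
[PBG]:[TGP] = -8/3:-11/3 = 8/11

[PBG]:[TGP] = 8/11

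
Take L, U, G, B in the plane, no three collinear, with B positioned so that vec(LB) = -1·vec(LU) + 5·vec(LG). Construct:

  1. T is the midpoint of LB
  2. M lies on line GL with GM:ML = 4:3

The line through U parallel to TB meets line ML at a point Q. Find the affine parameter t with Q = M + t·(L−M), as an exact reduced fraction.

t = -32/3

Set L = (0, 0), U = (1, 0), G = (0, 1), B = (-1, 5); any affine frame gives the same invariant.
1. T is the midpoint of LB ⇒ T = (-1/2, 5/2)
2. M lies on line GL with GM:ML = 4:3 ⇒ M = (0, 3/7)
through U parallel to TB: direction (-1/2, 5/2); meets ML at Q = (0, 5)
Q = M + t·(L−M) with t = -32/3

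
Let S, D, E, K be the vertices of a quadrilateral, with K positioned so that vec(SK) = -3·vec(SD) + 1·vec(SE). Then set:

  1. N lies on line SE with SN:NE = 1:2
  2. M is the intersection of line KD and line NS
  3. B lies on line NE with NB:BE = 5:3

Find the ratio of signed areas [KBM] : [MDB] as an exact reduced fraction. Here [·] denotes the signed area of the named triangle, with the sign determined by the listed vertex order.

Choose coordinates S = (0, 0), D = (1, 0), E = (0, 1), K = (-3, 1).
1. N lies on line SE with SN:NE = 1:2 ⇒ N = (0, 1/3)
2. M is the intersection of line KD and line NS ⇒ M = (0, 1/4)
3. B lies on line NE with NB:BE = 5:3 ⇒ B = (0, 3/4)
2·[KBM] = -3/2, 2·[MDB] = 1/2
[KBM]:[MDB] = -3/2:1/2 = -3

[KBM]:[MDB] = -3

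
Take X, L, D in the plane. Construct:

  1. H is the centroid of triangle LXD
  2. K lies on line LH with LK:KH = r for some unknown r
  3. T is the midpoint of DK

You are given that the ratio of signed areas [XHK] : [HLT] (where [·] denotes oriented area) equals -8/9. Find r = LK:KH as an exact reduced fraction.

Set X = (0, 0), L = (1, 0), D = (0, 1); any affine frame gives the same invariant.
1. H is the centroid of triangle LXD ⇒ H = (1/3, 1/3)
2. With LK:KH = r, write λ = r/(r+1) so K = L + λ·(H−L); K is affine-linear in λ
3. T is the midpoint of DK ⇒ T is an affine combination of earlier points and hence also affine-linear in λ
Every point depending on K is an affine combination of K and λ-independent points, so each such coordinate is linear in λ; the λ² term in each signed area is a multiple of (H−L)×(H−L) = 0, so 2·[XHK] and 2·[HLT] are each linear in λ. Evaluating at λ=0 and λ=1:
  2·[XHK] = 1/3·λ − 1/3,   2·[HLT] = 1/6
So [XHK]:[HLT] = (1/3·λ − 1/3) / (1/6). Setting this equal to -8/9:
  1/3·λ − 1/3 = -8/9·(1/6)  ⇒  λ = 5/9
Then r = λ/(1−λ) = (5/9)/(4/9) = 5/4. Check: with r = 5/4, K = (17/27, 5/27) and [XHK]:[HLT] = -8/9 as required.

r = 5/4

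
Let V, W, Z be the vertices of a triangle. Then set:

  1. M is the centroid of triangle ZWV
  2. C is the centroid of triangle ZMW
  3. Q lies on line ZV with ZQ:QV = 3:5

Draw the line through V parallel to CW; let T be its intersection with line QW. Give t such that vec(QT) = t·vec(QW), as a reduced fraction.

Choose coordinates V = (0, 0), W = (1, 0), Z = (0, 1).
1. M is the centroid of triangle ZWV ⇒ M = (1/3, 1/3)
2. C is the centroid of triangle ZMW ⇒ C = (4/9, 4/9)
3. Q lies on line ZV with ZQ:QV = 3:5 ⇒ Q = (0, 5/8)
through V parallel to CW: direction (5/9, -4/9); meets QW at T = (-25/7, 20/7)
T = Q + t·(W−Q) with t = -25/7

t = -25/7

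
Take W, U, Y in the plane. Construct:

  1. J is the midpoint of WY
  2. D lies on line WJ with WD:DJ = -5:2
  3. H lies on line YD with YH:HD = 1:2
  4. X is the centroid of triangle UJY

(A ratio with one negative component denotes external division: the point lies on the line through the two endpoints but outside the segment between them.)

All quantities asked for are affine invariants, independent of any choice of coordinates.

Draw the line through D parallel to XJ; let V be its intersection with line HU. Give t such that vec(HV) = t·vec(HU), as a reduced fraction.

t = 2/17

Choose coordinates W = (0, 0), U = (1, 0), Y = (0, 1).
1. J is the midpoint of WY ⇒ J = (0, 1/2)
2. D lies on line WJ with WD:DJ = -5:2 ⇒ D = (0, 5/6)
3. H lies on line YD with YH:HD = 1:2 ⇒ H = (0, 17/18)
4. X is the centroid of triangle UJY ⇒ X = (1/3, 1/2)
through D parallel to XJ: direction (-1/3, 0); meets HU at V = (2/17, 5/6)
V = H + t·(U−H) with t = 2/17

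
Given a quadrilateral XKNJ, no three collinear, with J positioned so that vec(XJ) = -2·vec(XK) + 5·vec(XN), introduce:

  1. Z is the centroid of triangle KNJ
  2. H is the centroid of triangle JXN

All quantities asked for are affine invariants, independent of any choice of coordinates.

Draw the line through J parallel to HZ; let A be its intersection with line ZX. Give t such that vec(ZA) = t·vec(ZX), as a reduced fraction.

Assign X = (0, 0), K = (1, 0), N = (0, 1), J = (-2, 5) — the answer is frame-independent, so this choice is without loss of generality.
1. Z is the centroid of triangle KNJ ⇒ Z = (-1/3, 2)
2. H is the centroid of triangle JXN ⇒ H = (-2/3, 2)
through J parallel to HZ: direction (1/3, 0); meets ZX at A = (-5/6, 5)
A = Z + t·(X−Z) with t = -3/2

t = -3/2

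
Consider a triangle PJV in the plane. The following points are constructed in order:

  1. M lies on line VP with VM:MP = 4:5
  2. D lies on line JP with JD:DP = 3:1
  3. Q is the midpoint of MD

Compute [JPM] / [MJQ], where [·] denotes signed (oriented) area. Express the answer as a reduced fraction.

[JPM]:[MJQ] = 8/3

Set P = (0, 0), J = (1, 0), V = (0, 1); any affine frame gives the same invariant.
1. M lies on line VP with VM:MP = 4:5 ⇒ M = (0, 5/9)
2. D lies on line JP with JD:DP = 3:1 ⇒ D = (1/4, 0)
3. Q is the midpoint of MD ⇒ Q = (1/8, 5/18)
2·[JPM] = -5/9, 2·[MJQ] = -5/24
[JPM]:[MJQ] = -5/9:-5/24 = 8/3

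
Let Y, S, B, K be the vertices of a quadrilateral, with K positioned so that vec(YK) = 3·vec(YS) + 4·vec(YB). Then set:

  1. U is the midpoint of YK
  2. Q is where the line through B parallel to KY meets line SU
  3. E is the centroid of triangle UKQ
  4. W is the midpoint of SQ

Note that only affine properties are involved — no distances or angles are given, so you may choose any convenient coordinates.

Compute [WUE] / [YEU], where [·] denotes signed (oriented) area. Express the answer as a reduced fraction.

[WUE]:[YEU] = 1/6

Choose coordinates Y = (0, 0), S = (1, 0), B = (0, 1), K = (3, 4).
1. U is the midpoint of YK ⇒ U = (3/2, 2)
2. Q is where the line through B parallel to KY meets line SU ⇒ Q = (15/8, 7/2)
3. E is the centroid of triangle UKQ ⇒ E = (17/8, 19/6)
4. W is the midpoint of SQ ⇒ W = (23/16, 7/4)
2·[WUE] = -1/12, 2·[YEU] = -1/2
[WUE]:[YEU] = -1/12:-1/2 = 1/6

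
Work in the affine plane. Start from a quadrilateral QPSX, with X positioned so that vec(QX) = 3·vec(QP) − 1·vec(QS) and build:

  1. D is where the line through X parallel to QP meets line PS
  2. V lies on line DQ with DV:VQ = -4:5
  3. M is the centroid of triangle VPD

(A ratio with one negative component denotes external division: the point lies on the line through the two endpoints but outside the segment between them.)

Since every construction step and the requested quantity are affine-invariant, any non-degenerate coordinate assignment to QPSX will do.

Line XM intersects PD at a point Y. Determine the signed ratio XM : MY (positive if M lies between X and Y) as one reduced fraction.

XM:MY = -1/4

Choose coordinates Q = (0, 0), P = (1, 0), S = (0, 1), X = (3, -1).
1. D is where the line through X parallel to QP meets line PS ⇒ D = (2, -1)
2. V lies on line DQ with DV:VQ = -4:5 ⇒ V = (10, -5)
3. M is the centroid of triangle VPD ⇒ M = (13/3, -2)
line XM meets PD at Y = (-1, 2)
M = X + t·(Y−X) with t = -1/3, so XM:MY = -1/3:4/3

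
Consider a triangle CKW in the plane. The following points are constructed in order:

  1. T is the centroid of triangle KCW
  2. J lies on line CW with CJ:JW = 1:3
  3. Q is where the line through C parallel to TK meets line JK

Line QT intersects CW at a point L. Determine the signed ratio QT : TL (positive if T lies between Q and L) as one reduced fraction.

QT:TL = -4

Set C = (0, 0), K = (1, 0), W = (0, 1); any affine frame gives the same invariant.
1. T is the centroid of triangle KCW ⇒ T = (1/3, 1/3)
2. J lies on line CW with CJ:JW = 1:3 ⇒ J = (0, 1/4)
3. Q is where the line through C parallel to TK meets line JK ⇒ Q = (-1, 1/2)
line QT meets CW at L = (0, 3/8)
T = Q + t·(L−Q) with t = 4/3, so QT:TL = 4/3:-1/3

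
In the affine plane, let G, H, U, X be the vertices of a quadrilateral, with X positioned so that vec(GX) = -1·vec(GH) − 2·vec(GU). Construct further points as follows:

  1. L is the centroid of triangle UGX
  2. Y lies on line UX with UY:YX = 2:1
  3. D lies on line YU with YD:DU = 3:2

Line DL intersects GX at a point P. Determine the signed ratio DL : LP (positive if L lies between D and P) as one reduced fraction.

DL:LP = 6/5

Set G = (0, 0), H = (1, 0), U = (0, 1), X = (-1, -2); any affine frame gives the same invariant.
1. L is the centroid of triangle UGX ⇒ L = (-1/3, -1/3)
2. Y lies on line UX with UY:YX = 2:1 ⇒ Y = (-2/3, -1)
3. D lies on line YU with YD:DU = 3:2 ⇒ D = (-4/15, 1/5)
line DL meets GX at P = (-7/18, -7/9)
L = D + t·(P−D) with t = 6/11, so DL:LP = 6/11:5/11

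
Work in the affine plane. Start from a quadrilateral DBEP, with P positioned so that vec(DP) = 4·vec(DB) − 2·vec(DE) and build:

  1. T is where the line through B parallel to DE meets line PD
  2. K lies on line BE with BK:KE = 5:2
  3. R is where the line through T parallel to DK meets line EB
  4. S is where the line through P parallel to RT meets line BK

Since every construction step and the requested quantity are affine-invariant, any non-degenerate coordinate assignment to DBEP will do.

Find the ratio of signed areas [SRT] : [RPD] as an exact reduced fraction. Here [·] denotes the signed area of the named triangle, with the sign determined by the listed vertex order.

[SRT]:[RPD] = -3/4

Choose coordinates D = (0, 0), B = (1, 0), E = (0, 1), P = (4, -2).
1. T is where the line through B parallel to DE meets line PD ⇒ T = (1, -1/2)
2. K lies on line BE with BK:KE = 5:2 ⇒ K = (2/7, 5/7)
3. R is where the line through T parallel to DK meets line EB ⇒ R = (8/7, -1/7)
4. S is where the line through P parallel to RT meets line BK ⇒ S = (26/7, -19/7)
2·[SRT] = 9/7, 2·[RPD] = -12/7
[SRT]:[RPD] = 9/7:-12/7 = -3/4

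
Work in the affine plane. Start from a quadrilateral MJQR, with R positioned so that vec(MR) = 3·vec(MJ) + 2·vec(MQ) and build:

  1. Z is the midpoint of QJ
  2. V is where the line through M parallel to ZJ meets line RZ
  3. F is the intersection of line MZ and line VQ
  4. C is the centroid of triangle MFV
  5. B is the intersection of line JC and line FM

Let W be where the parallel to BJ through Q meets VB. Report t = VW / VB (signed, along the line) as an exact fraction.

t = -69/11

Choose coordinates M = (0, 0), J = (1, 0), Q = (0, 1), R = (3, 2).
1. Z is the midpoint of QJ ⇒ Z = (1/2, 1/2)
2. V is where the line through M parallel to ZJ meets line RZ ⇒ V = (-1/8, 1/8)
3. F is the intersection of line MZ and line VQ ⇒ F = (-1/6, -1/6)
4. C is the centroid of triangle MFV ⇒ C = (-7/72, -1/72)
5. B is the intersection of line JC and line FM ⇒ B = (-1/78, -1/78)
through Q parallel to BJ: direction (79/78, 1/78); meets VB at W = (-237/286, 283/286)
W = V + t·(B−V) with t = -69/11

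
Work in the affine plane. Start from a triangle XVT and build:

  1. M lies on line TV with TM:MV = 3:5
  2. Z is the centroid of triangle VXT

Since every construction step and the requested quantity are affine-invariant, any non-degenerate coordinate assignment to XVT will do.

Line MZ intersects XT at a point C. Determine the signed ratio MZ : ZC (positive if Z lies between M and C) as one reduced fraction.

MZ:ZC = 1/8

Choose coordinates X = (0, 0), V = (1, 0), T = (0, 1).
1. M lies on line TV with TM:MV = 3:5 ⇒ M = (3/8, 5/8)
2. Z is the centroid of triangle VXT ⇒ Z = (1/3, 1/3)
line MZ meets XT at C = (0, -2)
Z = M + t·(C−M) with t = 1/9, so MZ:ZC = 1/9:8/9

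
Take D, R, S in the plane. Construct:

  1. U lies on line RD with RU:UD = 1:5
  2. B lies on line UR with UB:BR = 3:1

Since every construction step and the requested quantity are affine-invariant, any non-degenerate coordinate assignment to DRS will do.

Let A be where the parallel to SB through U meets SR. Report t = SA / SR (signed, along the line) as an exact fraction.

Choose coordinates D = (0, 0), R = (1, 0), S = (0, 1).
1. U lies on line RD with RU:UD = 1:5 ⇒ U = (5/6, 0)
2. B lies on line UR with UB:BR = 3:1 ⇒ B = (23/24, 0)
through U parallel to SB: direction (23/24, -1); meets SR at A = (-3, 4)
A = S + t·(R−S) with t = -3

t = -3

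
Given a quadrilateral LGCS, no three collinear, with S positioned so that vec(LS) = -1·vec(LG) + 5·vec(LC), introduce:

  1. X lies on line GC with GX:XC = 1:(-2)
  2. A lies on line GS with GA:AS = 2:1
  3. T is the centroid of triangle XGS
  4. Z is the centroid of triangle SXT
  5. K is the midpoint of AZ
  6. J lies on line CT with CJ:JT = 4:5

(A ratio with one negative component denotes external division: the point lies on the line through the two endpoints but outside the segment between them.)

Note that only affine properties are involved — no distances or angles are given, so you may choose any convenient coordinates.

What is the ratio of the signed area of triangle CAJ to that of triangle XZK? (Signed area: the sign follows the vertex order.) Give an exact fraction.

[CAJ]:[XZK] = -20/3

Choose coordinates L = (0, 0), G = (1, 0), C = (0, 1), S = (-1, 5).
1. X lies on line GC with GX:XC = 1:(-2) ⇒ X = (2, -1)
2. A lies on line GS with GA:AS = 2:1 ⇒ A = (-1/3, 10/3)
3. T is the centroid of triangle XGS ⇒ T = (2/3, 4/3)
4. Z is the centroid of triangle SXT ⇒ Z = (5/9, 16/9)
5. K is the midpoint of AZ ⇒ K = (1/9, 23/9)
6. J lies on line CT with CJ:JT = 4:5 ⇒ J = (8/27, 31/27)
2·[CAJ] = -20/27, 2·[XZK] = 1/9
[CAJ]:[XZK] = -20/27:1/9 = -20/3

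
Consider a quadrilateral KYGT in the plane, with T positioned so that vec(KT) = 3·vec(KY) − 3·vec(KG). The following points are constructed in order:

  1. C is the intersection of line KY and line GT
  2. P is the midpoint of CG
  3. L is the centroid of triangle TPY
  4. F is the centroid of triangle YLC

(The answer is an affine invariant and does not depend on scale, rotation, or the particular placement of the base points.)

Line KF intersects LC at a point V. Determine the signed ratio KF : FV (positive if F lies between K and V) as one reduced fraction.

Set K = (0, 0), Y = (1, 0), G = (0, 1), T = (3, -3); any affine frame gives the same invariant.
1. C is the intersection of line KY and line GT ⇒ C = (3/4, 0)
2. P is the midpoint of CG ⇒ P = (3/8, 1/2)
3. L is the centroid of triangle TPY ⇒ L = (35/24, -5/6)
4. F is the centroid of triangle YLC ⇒ F = (77/72, -5/18)
line KF meets LC at V = (77/80, -1/4)
F = K + t·(V−K) with t = 10/9, so KF:FV = 10/9:-1/9

KF:FV = -10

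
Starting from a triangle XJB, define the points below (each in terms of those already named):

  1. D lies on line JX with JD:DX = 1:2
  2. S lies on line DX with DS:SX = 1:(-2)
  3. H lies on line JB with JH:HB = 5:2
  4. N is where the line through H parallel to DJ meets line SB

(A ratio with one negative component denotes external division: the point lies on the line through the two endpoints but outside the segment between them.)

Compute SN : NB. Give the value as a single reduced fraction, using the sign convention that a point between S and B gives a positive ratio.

Choose coordinates X = (0, 0), J = (1, 0), B = (0, 1).
1. D lies on line JX with JD:DX = 1:2 ⇒ D = (2/3, 0)
2. S lies on line DX with DS:SX = 1:(-2) ⇒ S = (4/3, 0)
3. H lies on line JB with JH:HB = 5:2 ⇒ H = (2/7, 5/7)
4. N is where the line through H parallel to DJ meets line SB ⇒ N = (8/21, 5/7)
N = S + t·(B−S) with t = 5/7, so SN:NB = t:(1−t) = 5/7:2/7

SN:NB = 5/2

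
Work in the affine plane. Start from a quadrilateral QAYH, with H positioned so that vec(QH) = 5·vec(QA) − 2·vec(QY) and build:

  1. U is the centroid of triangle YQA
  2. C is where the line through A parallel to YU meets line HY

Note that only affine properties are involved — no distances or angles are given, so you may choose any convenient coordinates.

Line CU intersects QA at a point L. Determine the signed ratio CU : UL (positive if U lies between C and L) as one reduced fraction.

Choose coordinates Q = (0, 0), A = (1, 0), Y = (0, 1), H = (5, -2).
1. U is the centroid of triangle YQA ⇒ U = (1/3, 1/3)
2. C is where the line through A parallel to YU meets line HY ⇒ C = (5/7, 4/7)
line CU meets QA at L = (-1/5, 0)
U = C + t·(L−C) with t = 5/12, so CU:UL = 5/12:7/12

CU:UL = 5/7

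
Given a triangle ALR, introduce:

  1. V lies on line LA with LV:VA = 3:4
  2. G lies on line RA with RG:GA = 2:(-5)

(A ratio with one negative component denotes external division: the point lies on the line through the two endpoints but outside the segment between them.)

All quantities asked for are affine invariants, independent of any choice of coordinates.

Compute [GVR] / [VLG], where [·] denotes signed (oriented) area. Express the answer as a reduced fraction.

[GVR]:[VLG] = -8/15

Work in coordinates with A = (0, 0), L = (1, 0), R = (0, 1).
1. V lies on line LA with LV:VA = 3:4 ⇒ V = (4/7, 0)
2. G lies on line RA with RG:GA = 2:(-5) ⇒ G = (0, 5/3)
2·[GVR] = -8/21, 2·[VLG] = 5/7
[GVR]:[VLG] = -8/21:5/7 = -8/15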